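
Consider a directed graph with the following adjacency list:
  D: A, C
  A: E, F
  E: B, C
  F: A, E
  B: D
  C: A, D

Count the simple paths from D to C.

3

D→A→E→C
D→A→F→E→C
D→C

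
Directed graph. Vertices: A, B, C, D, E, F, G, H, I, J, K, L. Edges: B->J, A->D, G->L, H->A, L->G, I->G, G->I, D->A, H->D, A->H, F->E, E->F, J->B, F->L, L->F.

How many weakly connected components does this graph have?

From A: component {A, D, H}.
From B: component {B, J}.
From C: component {C}.
From E: component {E, F, G, I, L}.
From K: component {K}.
That's 5 components.

5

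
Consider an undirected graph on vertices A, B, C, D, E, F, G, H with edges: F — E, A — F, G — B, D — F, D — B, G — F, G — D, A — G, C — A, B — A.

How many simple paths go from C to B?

8

C–A–B
C–A–F–D–B
C–A–F–D–G–B
C–A–F–G–B
C–A–F–G–D–B
C–A–G–B
C–A–G–D–B
C–A–G–F–D–B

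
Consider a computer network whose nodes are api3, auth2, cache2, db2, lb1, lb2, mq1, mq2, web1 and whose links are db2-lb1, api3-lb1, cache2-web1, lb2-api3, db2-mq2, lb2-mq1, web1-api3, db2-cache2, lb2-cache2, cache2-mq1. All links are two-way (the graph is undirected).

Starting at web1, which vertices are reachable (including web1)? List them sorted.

Start at web1.
Its neighbours: api3, cache2.
Then their neighbours: db2, lb1, lb2, mq1.
Then next layer: mq2.
Nothing further is reachable.

api3, cache2, db2, lb1, lb2, mq1, mq2, web1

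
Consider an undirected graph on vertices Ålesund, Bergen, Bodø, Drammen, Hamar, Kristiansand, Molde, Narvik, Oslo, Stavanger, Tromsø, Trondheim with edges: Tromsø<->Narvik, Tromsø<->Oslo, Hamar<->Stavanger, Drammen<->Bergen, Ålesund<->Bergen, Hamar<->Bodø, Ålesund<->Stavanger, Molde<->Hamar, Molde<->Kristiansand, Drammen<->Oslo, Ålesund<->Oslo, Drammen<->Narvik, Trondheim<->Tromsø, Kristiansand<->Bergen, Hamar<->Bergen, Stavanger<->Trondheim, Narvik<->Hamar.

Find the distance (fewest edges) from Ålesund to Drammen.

Distance 0: Ålesund.
Distance 1: Bergen, Oslo, Stavanger.
Distance 2: Drammen, Hamar, Kristiansand, Tromsø, Trondheim — contains Drammen.

2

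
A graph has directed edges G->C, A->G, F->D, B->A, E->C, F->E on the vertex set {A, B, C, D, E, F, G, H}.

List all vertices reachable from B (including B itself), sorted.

Start at B.
Its neighbours: A.
Then their neighbours: G.
Then next layer: C.
Nothing further is reachable.

A, B, C, G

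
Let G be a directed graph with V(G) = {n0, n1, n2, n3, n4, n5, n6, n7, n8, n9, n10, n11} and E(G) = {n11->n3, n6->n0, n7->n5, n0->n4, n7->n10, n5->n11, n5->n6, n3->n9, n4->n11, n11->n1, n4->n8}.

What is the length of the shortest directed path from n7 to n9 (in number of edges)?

4

Distance 0: n7.
Distance 1: n5, n10.
Distance 2: n6, n11.
Distance 3: n0, n1, n3.
Distance 4: n4, n9 — contains n9.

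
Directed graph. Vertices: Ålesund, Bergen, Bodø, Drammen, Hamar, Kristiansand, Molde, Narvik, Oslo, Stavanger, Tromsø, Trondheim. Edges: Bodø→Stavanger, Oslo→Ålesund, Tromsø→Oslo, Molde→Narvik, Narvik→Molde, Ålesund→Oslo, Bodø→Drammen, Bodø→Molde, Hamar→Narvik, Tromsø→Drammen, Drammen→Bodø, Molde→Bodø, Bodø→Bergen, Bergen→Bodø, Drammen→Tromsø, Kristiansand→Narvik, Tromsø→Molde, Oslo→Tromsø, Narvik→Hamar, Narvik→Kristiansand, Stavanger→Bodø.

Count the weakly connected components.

2

From Ålesund: component {Ålesund, Bergen, Bodø, Drammen, Hamar, Kristiansand, Molde, Narvik, Oslo, Stavanger, Tromsø}.
From Trondheim: component {Trondheim}.
That's 2 components.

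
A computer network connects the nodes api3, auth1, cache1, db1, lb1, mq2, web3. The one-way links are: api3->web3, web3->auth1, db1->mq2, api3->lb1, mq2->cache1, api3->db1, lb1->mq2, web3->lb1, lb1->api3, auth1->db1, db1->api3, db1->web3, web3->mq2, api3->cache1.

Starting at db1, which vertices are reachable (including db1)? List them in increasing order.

Start at db1.
Its neighbours: api3, mq2, web3.
Then their neighbours: auth1, cache1, lb1.
Every vertex is now reached.

api3, auth1, cache1, db1, lb1, mq2, web3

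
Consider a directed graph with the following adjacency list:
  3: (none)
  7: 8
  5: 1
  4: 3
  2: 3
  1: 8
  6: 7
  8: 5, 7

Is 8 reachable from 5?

Yes

Explore from 5.
Distance 1: reach 1.
Distance 2: reach 8.
Found 8.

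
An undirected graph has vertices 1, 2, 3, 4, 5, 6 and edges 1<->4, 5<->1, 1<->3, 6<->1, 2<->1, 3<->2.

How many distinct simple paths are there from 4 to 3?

2

4–1–2–3
4–1–3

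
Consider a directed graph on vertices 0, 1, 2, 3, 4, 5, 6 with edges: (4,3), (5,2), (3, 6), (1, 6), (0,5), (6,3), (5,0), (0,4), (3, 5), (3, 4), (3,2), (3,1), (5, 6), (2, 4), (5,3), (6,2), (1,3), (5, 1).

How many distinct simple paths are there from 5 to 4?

15

5→0→4
5→1→3→2→4
5→1→3→4
5→1→3→6→2→4
5→1→6→2→4
5→1→6→3→2→4
5→1→6→3→4
5→2→4
5→3→1→6→2→4
5→3→2→4
5→3→4
5→3→6→2→4
5→6→2→4
5→6→3→2→4
5→6→3→4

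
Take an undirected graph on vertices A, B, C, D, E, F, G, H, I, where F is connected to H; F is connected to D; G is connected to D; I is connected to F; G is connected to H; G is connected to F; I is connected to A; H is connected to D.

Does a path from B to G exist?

B has no edges, so nothing is reachable from it.

No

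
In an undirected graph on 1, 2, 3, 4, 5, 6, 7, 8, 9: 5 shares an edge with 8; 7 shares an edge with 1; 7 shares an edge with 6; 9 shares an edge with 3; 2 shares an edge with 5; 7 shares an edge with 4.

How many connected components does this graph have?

3

From 1: component {1, 4, 6, 7}.
From 2: component {2, 5, 8}.
From 3: component {3, 9}.
That's 3 components.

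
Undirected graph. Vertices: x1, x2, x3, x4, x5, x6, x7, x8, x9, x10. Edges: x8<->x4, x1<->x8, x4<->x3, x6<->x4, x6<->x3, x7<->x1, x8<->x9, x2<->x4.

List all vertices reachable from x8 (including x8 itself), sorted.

x1, x2, x3, x4, x6, x7, x8, x9

Start at x8.
Its neighbours: x1, x4, x9.
Then their neighbours: x2, x3, x6, x7.
Nothing further is reachable.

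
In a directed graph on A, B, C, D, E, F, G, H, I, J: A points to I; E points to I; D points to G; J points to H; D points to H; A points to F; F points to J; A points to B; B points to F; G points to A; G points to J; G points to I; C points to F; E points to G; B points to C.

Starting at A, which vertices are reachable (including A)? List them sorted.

Start at A.
Its neighbours: B, F, I.
Then their neighbours: C, J.
Then next layer: H.
Nothing further is reachable.

A, B, C, F, H, I, J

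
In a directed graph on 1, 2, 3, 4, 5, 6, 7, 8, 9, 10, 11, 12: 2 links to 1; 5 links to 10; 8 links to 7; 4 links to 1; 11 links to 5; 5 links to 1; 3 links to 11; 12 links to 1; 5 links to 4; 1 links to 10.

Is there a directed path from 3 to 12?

No

Explore from 3.
Distance 1: reach 11.
Distance 2: reach 5.
Distance 3: reach 1, 4, 10.
The search from 3 is exhausted; no directed path reaches 12.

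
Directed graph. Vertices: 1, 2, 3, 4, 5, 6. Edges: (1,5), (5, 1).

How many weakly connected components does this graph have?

5

From 1: component {1, 5}.
From 2: component {2}.
From 3: component {3}.
From 4: component {4}.
From 6: component {6}.
That's 5 components.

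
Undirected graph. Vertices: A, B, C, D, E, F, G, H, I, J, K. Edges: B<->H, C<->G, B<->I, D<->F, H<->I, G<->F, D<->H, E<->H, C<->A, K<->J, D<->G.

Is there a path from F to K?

No

Explore from F.
Distance 1: reach D, G.
Distance 2: reach C, H.
Distance 3: reach A, B, E, I.
The search is exhausted without reaching K; it lies in a different component.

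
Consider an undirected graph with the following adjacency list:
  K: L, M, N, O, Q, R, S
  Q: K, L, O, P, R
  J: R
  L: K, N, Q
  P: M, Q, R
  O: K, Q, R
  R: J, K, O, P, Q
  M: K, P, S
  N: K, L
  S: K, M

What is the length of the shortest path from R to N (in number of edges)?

2

Distance 0: R.
Distance 1: J, K, O, P, Q.
Distance 2: L, M, N, S — contains N.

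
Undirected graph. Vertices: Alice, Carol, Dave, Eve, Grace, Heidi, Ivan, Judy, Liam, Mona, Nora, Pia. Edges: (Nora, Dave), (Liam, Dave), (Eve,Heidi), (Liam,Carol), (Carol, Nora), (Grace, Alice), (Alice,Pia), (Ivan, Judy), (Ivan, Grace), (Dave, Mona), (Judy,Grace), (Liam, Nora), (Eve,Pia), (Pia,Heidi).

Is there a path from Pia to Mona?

Explore from Pia.
Distance 1: reach Alice, Eve, Heidi.
Distance 2: reach Grace.
Distance 3: reach Ivan, Judy.
The search is exhausted without reaching Mona; it lies in a different component.

No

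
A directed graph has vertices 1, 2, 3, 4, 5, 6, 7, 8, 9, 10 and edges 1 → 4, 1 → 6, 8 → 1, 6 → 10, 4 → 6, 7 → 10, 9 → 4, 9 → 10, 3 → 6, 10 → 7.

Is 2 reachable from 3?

Explore from 3.
Distance 1: reach 6.
Distance 2: reach 10.
Distance 3: reach 7.
The search from 3 is exhausted; no directed path reaches 2.

No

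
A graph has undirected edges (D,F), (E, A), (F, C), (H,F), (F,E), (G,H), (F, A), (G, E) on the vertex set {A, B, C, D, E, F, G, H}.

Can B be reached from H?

Explore from H.
Distance 1: reach F, G.
Distance 2: reach A, C, D, E.
The search is exhausted without reaching B; it lies in a different component.

No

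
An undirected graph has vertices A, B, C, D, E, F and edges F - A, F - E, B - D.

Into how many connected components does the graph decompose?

From A: component {A, E, F}.
From B: component {B, D}.
From C: component {C}.
That's 3 components.

3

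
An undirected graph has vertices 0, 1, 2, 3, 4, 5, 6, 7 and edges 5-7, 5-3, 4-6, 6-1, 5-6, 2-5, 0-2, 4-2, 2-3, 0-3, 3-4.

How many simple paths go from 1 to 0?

12

1–6–4–2–0
1–6–4–2–3–0
1–6–4–2–5–3–0
1–6–4–3–0
1–6–4–3–2–0
1–6–4–3–5–2–0
1–6–5–2–0
1–6–5–2–3–0
1–6–5–2–4–3–0
1–6–5–3–0
1–6–5–3–2–0
1–6–5–3–4–2–0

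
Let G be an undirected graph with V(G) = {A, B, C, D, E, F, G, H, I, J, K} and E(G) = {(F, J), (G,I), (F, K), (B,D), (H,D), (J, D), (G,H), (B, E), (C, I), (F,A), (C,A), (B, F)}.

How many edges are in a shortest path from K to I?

Distance 0: K.
Distance 1: F.
Distance 2: A, B, J.
Distance 3: C, D, E.
Distance 4: H, I — contains I.

4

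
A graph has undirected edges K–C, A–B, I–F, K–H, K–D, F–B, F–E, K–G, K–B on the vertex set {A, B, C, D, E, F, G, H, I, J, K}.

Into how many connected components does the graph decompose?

2

From A: component {A, B, C, D, E, F, G, H, I, K}.
From J: component {J}.
That's 2 components.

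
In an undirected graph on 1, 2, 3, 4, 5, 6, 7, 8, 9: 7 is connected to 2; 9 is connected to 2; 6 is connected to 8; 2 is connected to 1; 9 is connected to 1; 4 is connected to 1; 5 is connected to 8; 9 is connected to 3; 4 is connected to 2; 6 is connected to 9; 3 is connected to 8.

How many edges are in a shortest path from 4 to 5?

Distance 0: 4.
Distance 1: 1, 2.
Distance 2: 7, 9.
Distance 3: 3, 6.
Distance 4: 8.
Distance 5: 5 — contains 5.

5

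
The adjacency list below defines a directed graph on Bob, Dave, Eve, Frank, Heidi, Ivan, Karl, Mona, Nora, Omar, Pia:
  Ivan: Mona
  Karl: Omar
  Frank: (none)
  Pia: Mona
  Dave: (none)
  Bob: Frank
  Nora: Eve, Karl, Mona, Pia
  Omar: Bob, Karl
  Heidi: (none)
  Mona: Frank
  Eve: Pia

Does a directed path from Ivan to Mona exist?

Yes

Explore from Ivan.
Distance 1: reach Mona.
Found Mona.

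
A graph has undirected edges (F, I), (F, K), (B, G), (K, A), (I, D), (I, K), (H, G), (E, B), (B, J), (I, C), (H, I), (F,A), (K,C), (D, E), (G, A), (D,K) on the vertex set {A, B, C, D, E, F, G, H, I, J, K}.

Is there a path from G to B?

Yes

Explore from G.
Distance 1: reach A, B, H.
Found B.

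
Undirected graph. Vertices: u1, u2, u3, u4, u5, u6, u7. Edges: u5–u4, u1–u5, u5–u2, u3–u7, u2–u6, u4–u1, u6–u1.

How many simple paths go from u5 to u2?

u5–u1–u6–u2
u5–u2
u5–u4–u1–u6–u2

3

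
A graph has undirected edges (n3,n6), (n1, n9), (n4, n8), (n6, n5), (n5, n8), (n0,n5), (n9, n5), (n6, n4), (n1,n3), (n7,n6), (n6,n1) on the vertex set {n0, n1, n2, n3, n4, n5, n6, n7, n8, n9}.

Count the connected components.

From n0: component {n0, n1, n3, n4, n5, n6, n7, n8, n9}.
From n2: component {n2}.
That's 2 components.

2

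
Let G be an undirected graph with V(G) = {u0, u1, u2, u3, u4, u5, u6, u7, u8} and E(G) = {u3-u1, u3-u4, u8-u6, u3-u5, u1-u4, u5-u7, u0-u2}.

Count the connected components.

From u0: component {u0, u2}.
From u1: component {u1, u3, u4, u5, u7}.
From u6: component {u6, u8}.
That's 3 components.

3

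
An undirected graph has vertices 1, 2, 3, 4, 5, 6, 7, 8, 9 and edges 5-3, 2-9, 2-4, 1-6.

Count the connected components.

5

From 1: component {1, 6}.
From 2: component {2, 4, 9}.
From 3: component {3, 5}.
From 7: component {7}.
From 8: component {8}.
That's 5 components.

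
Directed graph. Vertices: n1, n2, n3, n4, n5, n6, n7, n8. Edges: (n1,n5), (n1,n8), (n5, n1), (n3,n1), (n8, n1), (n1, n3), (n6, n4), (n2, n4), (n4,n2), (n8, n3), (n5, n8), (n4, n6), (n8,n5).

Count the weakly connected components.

From n1: component {n1, n3, n5, n8}.
From n2: component {n2, n4, n6}.
From n7: component {n7}.
That's 3 components.

3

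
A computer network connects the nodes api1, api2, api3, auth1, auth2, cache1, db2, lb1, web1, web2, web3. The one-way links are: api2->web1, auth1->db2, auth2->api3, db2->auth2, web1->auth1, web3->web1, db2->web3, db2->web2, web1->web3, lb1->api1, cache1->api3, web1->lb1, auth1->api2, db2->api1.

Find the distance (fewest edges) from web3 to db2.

3

Distance 0: web3.
Distance 1: web1.
Distance 2: auth1, lb1.
Distance 3: api1, api2, db2 — contains db2.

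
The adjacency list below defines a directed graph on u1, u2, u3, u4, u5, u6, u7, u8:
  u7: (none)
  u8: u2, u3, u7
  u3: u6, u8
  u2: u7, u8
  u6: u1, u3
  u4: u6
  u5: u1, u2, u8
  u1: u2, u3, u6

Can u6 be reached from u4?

Yes

Explore from u4.
Distance 1: reach u6.
Found u6.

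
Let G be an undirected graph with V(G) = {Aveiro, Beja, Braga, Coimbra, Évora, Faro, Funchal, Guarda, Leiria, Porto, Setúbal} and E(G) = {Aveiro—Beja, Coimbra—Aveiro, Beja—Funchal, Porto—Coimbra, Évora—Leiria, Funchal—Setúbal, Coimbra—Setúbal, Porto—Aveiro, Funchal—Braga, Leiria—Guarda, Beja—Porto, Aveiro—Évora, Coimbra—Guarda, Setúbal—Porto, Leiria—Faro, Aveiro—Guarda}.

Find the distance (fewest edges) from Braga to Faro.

6

Distance 0: Braga.
Distance 1: Funchal.
Distance 2: Beja, Setúbal.
Distance 3: Aveiro, Coimbra, Porto.
Distance 4: Évora, Guarda.
Distance 5: Leiria.
Distance 6: Faro — contains Faro.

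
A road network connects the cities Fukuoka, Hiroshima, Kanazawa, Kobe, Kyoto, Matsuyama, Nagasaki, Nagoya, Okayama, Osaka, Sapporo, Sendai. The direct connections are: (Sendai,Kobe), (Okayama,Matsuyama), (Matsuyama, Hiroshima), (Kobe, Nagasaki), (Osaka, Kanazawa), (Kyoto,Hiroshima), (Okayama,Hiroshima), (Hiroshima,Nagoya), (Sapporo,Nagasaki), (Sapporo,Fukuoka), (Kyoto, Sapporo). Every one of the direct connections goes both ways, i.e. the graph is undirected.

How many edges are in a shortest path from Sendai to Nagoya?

6

Distance 0: Sendai.
Distance 1: Kobe.
Distance 2: Nagasaki.
Distance 3: Sapporo.
Distance 4: Fukuoka, Kyoto.
Distance 5: Hiroshima.
Distance 6: Matsuyama, Nagoya, Okayama — contains Nagoya.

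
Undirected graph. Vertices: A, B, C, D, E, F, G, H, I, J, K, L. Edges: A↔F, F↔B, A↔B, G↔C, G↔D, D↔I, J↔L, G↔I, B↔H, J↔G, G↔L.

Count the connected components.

4

From A: component {A, B, F, H}.
From C: component {C, D, G, I, J, L}.
From E: component {E}.
From K: component {K}.
That's 4 components.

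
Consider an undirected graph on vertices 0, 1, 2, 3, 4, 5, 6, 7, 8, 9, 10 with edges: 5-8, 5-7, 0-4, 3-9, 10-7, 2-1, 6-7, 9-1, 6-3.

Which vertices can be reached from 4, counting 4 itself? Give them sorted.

0, 4

Start at 4.
Its neighbours: 0.
Nothing further is reachable.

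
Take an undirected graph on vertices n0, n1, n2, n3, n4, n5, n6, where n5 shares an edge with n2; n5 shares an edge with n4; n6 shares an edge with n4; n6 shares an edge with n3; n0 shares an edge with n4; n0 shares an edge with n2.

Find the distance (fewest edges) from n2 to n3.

4

Distance 0: n2.
Distance 1: n0, n5.
Distance 2: n4.
Distance 3: n6.
Distance 4: n3 — contains n3.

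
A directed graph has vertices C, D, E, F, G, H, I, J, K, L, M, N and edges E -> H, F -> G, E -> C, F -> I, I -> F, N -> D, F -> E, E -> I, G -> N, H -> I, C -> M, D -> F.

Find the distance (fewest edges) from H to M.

5

Distance 0: H.
Distance 1: I.
Distance 2: F.
Distance 3: E, G.
Distance 4: C, N.
Distance 5: D, M — contains M.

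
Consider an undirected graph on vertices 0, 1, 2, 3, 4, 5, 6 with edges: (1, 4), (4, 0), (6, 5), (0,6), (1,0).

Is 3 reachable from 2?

2 has no edges, so nothing is reachable from it.

No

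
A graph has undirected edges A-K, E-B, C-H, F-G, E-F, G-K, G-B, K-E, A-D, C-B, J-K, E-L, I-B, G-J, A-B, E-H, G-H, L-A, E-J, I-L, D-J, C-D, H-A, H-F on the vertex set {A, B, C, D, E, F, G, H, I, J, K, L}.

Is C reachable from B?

Yes

Explore from B.
Distance 1: reach A, C, E, G, I.
Found C.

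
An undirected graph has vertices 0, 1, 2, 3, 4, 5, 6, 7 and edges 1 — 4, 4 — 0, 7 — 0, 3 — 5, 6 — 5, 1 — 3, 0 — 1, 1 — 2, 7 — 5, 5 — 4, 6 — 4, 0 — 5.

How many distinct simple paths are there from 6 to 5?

6–4–0–1–3–5
6–4–0–5
6–4–0–7–5
6–4–1–0–5
6–4–1–0–7–5
6–4–1–3–5
6–4–5
6–5

8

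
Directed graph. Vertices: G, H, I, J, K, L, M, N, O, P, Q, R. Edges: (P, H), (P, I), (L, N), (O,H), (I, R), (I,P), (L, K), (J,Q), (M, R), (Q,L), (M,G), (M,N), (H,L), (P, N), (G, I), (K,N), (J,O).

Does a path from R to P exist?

R has no outgoing edges, so nothing is reachable from it.

No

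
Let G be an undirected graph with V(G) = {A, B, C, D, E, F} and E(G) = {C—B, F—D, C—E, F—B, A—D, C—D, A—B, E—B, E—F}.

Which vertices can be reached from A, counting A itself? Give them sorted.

A, B, C, D, E, F

Start at A.
Its neighbours: B, D.
Then their neighbours: C, E, F.
Every vertex is now reached.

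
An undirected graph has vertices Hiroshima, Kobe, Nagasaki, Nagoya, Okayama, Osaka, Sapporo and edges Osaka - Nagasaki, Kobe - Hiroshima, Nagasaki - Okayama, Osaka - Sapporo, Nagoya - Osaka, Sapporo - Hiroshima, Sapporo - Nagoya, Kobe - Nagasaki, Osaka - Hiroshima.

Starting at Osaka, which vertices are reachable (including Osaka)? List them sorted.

Start at Osaka.
Its neighbours: Hiroshima, Nagasaki, Nagoya, Sapporo.
Then their neighbours: Kobe, Okayama.
Every vertex is now reached.

Hiroshima, Kobe, Nagasaki, Nagoya, Okayama, Osaka, Sapporo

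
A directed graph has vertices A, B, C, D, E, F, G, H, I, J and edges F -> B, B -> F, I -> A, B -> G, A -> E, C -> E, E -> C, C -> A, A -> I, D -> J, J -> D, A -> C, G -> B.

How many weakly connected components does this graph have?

4

From A: component {A, C, E, I}.
From B: component {B, F, G}.
From D: component {D, J}.
From H: component {H}.
That's 4 components.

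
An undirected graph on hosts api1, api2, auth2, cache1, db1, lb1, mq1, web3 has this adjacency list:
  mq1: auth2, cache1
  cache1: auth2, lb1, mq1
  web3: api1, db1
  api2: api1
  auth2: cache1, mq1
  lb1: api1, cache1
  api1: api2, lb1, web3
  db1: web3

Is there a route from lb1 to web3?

Yes

Explore from lb1.
Distance 1: reach api1, cache1.
Distance 2: reach api2, auth2, mq1, web3.
Found web3.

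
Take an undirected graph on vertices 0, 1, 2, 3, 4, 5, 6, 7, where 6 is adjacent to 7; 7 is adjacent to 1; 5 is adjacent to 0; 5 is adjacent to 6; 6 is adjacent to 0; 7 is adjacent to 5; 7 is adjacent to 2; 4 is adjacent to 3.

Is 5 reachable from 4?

No

Explore from 4.
Distance 1: reach 3.
The search is exhausted without reaching 5; it lies in a different component.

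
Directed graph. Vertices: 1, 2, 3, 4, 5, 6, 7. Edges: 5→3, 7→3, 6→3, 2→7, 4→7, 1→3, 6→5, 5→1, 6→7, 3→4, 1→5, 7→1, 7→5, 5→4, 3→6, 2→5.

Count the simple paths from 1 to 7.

1→3→4→7
1→3→6→5→4→7
1→3→6→7
1→5→3→4→7
1→5→3→6→7
1→5→4→7

6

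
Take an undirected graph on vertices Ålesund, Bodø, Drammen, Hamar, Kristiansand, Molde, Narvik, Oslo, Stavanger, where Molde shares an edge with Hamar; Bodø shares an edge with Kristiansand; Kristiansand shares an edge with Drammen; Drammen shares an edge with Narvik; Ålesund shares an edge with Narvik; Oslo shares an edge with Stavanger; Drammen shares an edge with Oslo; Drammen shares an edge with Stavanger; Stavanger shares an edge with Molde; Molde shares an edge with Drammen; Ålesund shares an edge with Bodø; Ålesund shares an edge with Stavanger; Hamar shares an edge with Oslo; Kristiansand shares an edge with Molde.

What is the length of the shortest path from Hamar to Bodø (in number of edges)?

Distance 0: Hamar.
Distance 1: Molde, Oslo.
Distance 2: Drammen, Kristiansand, Stavanger.
Distance 3: Ålesund, Bodø, Narvik — contains Bodø.

3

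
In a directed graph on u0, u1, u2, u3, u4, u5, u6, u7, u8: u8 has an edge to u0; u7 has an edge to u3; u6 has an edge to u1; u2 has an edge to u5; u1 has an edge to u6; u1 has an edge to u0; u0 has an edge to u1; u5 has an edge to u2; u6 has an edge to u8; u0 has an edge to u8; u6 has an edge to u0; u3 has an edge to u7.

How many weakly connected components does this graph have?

4

From u0: component {u0, u1, u6, u8}.
From u2: component {u2, u5}.
From u3: component {u3, u7}.
From u4: component {u4}.
That's 4 components.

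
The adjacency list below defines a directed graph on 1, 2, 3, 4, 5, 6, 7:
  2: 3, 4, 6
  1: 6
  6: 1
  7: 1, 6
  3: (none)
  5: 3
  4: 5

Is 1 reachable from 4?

Explore from 4.
Distance 1: reach 5.
Distance 2: reach 3.
The search from 4 is exhausted; no directed path reaches 1.

No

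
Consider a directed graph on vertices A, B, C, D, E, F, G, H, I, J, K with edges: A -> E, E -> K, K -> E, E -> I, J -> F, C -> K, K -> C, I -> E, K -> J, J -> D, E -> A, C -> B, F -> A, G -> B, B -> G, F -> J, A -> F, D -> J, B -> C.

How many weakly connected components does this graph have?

From A: component {A, B, C, D, E, F, G, I, J, K}.
From H: component {H}.
That's 2 components.

2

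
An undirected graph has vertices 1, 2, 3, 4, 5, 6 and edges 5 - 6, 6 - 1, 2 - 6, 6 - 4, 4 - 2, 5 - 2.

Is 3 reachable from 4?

No

Explore from 4.
Distance 1: reach 2, 6.
Distance 2: reach 1, 5.
The search is exhausted without reaching 3; it lies in a different component.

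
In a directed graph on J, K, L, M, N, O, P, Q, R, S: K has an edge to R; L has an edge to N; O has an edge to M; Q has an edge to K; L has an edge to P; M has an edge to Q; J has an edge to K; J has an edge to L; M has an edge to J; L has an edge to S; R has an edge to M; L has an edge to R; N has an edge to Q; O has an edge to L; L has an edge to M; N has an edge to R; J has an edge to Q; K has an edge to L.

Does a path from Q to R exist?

Explore from Q.
Distance 1: reach K.
Distance 2: reach L, R.
Found R.

Yes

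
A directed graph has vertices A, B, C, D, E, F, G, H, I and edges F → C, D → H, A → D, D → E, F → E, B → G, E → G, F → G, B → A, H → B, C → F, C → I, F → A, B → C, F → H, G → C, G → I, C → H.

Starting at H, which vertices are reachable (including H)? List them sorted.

Start at H.
Its neighbours: B.
Then their neighbours: A, C, G.
Then next layer: D, F, I.
Then next layer: E.
Every vertex is now reached.

A, B, C, D, E, F, G, H, I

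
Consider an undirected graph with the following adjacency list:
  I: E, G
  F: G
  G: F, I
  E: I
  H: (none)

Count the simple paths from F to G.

F–G

1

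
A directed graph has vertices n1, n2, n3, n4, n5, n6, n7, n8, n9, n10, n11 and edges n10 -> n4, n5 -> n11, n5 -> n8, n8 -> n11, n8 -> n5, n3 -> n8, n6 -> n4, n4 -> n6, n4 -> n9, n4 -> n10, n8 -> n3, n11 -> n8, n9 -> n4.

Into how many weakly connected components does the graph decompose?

From n1: component {n1}.
From n2: component {n2}.
From n3: component {n3, n5, n8, n11}.
From n4: component {n4, n6, n9, n10}.
From n7: component {n7}.
That's 5 components.

5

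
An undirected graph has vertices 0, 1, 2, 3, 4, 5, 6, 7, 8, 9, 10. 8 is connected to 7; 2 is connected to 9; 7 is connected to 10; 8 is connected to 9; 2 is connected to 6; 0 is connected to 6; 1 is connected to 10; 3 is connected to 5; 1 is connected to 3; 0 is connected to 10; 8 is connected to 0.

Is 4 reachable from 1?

No

Explore from 1.
Distance 1: reach 3, 10.
Distance 2: reach 0, 5, 7.
Distance 3: reach 6, 8.
Distance 4: reach 2, 9.
The search is exhausted without reaching 4; it lies in a different component.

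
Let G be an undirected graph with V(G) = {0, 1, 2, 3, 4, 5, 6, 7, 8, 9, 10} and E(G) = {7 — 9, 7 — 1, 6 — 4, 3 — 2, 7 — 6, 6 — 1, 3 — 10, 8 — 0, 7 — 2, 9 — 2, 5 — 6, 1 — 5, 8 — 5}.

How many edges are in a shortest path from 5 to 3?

Distance 0: 5.
Distance 1: 1, 6, 8.
Distance 2: 0, 4, 7.
Distance 3: 2, 9.
Distance 4: 3 — contains 3.

4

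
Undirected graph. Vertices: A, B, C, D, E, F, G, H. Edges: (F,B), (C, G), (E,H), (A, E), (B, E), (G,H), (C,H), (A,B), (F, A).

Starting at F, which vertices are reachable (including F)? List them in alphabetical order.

A, B, C, E, F, G, H

Start at F.
Its neighbours: A, B.
Then their neighbours: E.
Then next layer: H.
Then next layer: C, G.
Nothing further is reachable.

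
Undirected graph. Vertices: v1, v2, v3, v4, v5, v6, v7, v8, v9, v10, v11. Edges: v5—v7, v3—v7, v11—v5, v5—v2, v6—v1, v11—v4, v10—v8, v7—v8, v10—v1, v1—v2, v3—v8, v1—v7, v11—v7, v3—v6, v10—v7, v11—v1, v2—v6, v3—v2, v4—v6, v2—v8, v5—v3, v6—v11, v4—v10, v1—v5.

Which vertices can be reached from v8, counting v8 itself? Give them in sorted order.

v1, v2, v3, v4, v5, v6, v7, v8, v10, v11

Start at v8.
Its neighbours: v2, v3, v7, v10.
Then their neighbours: v1, v4, v5, v6, v11.
Nothing further is reachable.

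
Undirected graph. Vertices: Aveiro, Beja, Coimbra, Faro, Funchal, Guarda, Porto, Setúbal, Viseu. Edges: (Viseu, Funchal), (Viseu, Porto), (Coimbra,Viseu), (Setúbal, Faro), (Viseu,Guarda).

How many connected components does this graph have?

4

From Aveiro: component {Aveiro}.
From Beja: component {Beja}.
From Coimbra: component {Coimbra, Funchal, Guarda, Porto, Viseu}.
From Faro: component {Faro, Setúbal}.
That's 4 components.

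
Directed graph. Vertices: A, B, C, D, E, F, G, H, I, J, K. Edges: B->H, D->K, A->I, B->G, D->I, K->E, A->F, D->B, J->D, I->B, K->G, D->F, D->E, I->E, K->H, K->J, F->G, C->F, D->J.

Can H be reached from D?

Yes

Explore from D.
Distance 1: reach B, E, F, I, J, K.
Distance 2: reach G, H.
Found H.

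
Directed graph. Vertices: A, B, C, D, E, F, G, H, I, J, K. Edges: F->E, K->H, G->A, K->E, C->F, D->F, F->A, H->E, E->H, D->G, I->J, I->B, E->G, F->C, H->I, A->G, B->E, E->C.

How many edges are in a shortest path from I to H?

3

Distance 0: I.
Distance 1: B, J.
Distance 2: E.
Distance 3: C, G, H — contains H.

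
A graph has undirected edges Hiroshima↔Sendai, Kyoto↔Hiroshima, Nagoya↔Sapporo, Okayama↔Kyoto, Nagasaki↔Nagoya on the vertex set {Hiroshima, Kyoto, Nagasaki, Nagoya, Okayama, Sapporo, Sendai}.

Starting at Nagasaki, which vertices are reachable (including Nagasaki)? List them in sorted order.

Start at Nagasaki.
Its neighbours: Nagoya.
Then their neighbours: Sapporo.
Nothing further is reachable.

Nagasaki, Nagoya, Sapporo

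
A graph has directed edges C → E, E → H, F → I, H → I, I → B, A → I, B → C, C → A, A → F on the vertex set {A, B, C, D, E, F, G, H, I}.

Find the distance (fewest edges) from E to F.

Distance 0: E.
Distance 1: H.
Distance 2: I.
Distance 3: B.
Distance 4: C.
Distance 5: A.
Distance 6: F — contains F.

6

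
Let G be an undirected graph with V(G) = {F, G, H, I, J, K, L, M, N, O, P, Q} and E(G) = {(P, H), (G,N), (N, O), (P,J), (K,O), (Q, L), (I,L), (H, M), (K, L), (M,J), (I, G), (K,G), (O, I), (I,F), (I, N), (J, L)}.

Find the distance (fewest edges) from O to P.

Distance 0: O.
Distance 1: I, K, N.
Distance 2: F, G, L.
Distance 3: J, Q.
Distance 4: M, P — contains P.

4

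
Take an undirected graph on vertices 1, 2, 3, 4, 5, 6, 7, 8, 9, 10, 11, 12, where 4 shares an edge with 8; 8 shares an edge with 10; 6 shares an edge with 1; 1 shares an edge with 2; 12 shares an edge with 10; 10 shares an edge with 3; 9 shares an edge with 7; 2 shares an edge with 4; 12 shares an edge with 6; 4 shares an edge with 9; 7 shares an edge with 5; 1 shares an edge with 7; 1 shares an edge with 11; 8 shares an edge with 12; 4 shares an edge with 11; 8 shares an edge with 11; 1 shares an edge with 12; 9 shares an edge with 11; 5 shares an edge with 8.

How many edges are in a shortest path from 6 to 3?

Distance 0: 6.
Distance 1: 1, 12.
Distance 2: 2, 7, 8, 10, 11.
Distance 3: 3, 4, 5, 9 — contains 3.

3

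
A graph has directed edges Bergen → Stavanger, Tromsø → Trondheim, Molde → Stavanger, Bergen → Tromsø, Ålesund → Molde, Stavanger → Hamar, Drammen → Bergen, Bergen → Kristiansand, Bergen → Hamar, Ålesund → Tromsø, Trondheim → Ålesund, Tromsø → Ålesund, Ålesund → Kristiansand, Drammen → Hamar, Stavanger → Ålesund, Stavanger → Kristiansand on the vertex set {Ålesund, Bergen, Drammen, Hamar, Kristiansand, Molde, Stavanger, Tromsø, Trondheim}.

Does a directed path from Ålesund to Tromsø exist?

Yes

Explore from Ålesund.
Distance 1: reach Kristiansand, Molde, Tromsø.
Found Tromsø.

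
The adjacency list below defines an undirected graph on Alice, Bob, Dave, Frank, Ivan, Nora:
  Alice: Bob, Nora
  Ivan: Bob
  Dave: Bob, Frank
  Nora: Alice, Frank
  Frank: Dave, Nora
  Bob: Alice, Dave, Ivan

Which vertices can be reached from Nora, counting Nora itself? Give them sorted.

Start at Nora.
Its neighbours: Alice, Frank.
Then their neighbours: Bob, Dave.
Then next layer: Ivan.
Every vertex is now reached.

Alice, Bob, Dave, Frank, Ivan, Nora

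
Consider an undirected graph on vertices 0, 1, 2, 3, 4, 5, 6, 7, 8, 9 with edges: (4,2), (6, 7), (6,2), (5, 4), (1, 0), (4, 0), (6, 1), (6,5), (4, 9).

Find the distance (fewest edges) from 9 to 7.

4

Distance 0: 9.
Distance 1: 4.
Distance 2: 0, 2, 5.
Distance 3: 1, 6.
Distance 4: 7 — contains 7.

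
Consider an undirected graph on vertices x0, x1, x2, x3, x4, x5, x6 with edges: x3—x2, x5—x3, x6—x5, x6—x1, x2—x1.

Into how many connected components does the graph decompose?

3

From x0: component {x0}.
From x1: component {x1, x2, x3, x5, x6}.
From x4: component {x4}.
That's 3 components.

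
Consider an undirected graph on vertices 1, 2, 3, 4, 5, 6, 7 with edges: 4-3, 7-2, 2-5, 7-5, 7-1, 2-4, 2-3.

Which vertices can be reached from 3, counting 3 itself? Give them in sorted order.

Start at 3.
Its neighbours: 2, 4.
Then their neighbours: 5, 7.
Then next layer: 1.
Nothing further is reachable.

1, 2, 3, 4, 5, 7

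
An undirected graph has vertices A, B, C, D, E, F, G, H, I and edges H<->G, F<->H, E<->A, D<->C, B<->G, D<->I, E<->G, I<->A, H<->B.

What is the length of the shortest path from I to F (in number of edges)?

5

Distance 0: I.
Distance 1: A, D.
Distance 2: C, E.
Distance 3: G.
Distance 4: B, H.
Distance 5: F — contains F.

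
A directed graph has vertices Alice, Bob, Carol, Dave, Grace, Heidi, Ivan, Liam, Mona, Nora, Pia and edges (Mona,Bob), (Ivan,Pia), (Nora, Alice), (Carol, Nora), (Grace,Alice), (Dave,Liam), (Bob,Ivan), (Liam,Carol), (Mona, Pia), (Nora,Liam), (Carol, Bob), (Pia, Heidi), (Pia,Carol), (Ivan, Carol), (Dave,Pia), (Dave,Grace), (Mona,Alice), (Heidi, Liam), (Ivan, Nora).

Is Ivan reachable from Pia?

Explore from Pia.
Distance 1: reach Carol, Heidi.
Distance 2: reach Bob, Liam, Nora.
Distance 3: reach Alice, Ivan.
Found Ivan.

Yes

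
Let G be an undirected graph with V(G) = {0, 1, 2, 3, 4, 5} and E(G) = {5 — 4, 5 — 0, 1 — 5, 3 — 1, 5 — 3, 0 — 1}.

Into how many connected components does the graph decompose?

2

From 0: component {0, 1, 3, 4, 5}.
From 2: component {2}.
That's 2 components.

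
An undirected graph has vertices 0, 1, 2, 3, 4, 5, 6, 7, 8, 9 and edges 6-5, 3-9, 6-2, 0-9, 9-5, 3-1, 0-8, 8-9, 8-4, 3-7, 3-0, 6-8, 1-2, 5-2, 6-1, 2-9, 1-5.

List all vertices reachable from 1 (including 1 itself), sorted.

Start at 1.
Its neighbours: 2, 3, 5, 6.
Then their neighbours: 0, 7, 8, 9.
Then next layer: 4.
Every vertex is now reached.

0, 1, 2, 3, 4, 5, 6, 7, 8, 9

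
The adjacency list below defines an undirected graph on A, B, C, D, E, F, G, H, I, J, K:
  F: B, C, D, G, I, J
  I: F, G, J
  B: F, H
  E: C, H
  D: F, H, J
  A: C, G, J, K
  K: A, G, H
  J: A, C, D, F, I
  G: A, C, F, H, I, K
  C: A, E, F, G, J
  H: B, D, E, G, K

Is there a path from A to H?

Yes

Explore from A.
Distance 1: reach C, G, J, K.
Distance 2: reach D, E, F, H, I.
Found H.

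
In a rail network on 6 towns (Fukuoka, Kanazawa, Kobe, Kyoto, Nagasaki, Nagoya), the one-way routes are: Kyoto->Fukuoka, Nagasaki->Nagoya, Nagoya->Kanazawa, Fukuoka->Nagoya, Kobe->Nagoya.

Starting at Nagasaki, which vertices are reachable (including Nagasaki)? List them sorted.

Start at Nagasaki.
Its neighbours: Nagoya.
Then their neighbours: Kanazawa.
Nothing further is reachable.

Kanazawa, Nagasaki, Nagoya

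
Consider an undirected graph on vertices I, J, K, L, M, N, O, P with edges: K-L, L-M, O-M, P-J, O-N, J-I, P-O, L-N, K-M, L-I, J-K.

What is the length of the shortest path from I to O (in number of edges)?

Distance 0: I.
Distance 1: J, L.
Distance 2: K, M, N, P.
Distance 3: O — contains O.

3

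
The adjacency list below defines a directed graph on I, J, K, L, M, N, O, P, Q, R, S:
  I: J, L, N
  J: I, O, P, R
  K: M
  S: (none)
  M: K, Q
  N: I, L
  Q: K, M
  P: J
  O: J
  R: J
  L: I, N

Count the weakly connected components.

From I: component {I, J, L, N, O, P, R}.
From K: component {K, M, Q}.
From S: component {S}.
That's 3 components.

3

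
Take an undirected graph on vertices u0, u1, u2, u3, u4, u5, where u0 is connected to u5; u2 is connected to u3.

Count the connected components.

4

From u0: component {u0, u5}.
From u1: component {u1}.
From u2: component {u2, u3}.
From u4: component {u4}.
That's 4 components.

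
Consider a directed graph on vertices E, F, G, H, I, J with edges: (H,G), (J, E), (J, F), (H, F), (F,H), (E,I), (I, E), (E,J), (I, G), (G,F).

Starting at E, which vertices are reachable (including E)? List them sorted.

E, F, G, H, I, J

Start at E.
Its neighbours: I, J.
Then their neighbours: F, G.
Then next layer: H.
Every vertex is now reached.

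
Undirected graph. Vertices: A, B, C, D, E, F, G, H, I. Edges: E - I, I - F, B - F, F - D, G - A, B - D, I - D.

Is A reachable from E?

Explore from E.
Distance 1: reach I.
Distance 2: reach D, F.
Distance 3: reach B.
The search is exhausted without reaching A; it lies in a different component.

No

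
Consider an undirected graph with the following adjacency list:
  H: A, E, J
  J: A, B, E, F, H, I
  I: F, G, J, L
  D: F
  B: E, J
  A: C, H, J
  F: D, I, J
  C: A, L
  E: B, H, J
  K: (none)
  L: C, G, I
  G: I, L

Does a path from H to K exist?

No

Explore from H.
Distance 1: reach A, E, J.
Distance 2: reach B, C, F, I.
Distance 3: reach D, G, L.
The search is exhausted without reaching K; it lies in a different component.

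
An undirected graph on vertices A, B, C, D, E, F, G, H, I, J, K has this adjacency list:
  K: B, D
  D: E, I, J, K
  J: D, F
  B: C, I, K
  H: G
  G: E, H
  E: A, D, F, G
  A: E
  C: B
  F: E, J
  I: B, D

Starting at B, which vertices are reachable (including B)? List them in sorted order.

Start at B.
Its neighbours: C, I, K.
Then their neighbours: D.
Then next layer: E, J.
Then next layer: A, F, G.
Then next layer: H.
Every vertex is now reached.

A, B, C, D, E, F, G, H, I, J, K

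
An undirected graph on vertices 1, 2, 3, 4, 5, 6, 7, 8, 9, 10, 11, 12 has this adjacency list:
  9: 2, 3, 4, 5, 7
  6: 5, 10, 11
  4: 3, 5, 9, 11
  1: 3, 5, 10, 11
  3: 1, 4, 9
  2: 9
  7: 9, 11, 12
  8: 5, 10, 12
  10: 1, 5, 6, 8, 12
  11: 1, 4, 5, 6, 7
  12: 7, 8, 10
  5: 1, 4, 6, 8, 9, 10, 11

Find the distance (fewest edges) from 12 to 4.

3

Distance 0: 12.
Distance 1: 7, 8, 10.
Distance 2: 1, 5, 6, 9, 11.
Distance 3: 2, 3, 4 — contains 4.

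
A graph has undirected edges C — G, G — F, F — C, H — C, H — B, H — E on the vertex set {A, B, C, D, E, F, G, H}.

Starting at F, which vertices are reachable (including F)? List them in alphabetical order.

Start at F.
Its neighbours: C, G.
Then their neighbours: H.
Then next layer: B, E.
Nothing further is reachable.

B, C, E, F, G, H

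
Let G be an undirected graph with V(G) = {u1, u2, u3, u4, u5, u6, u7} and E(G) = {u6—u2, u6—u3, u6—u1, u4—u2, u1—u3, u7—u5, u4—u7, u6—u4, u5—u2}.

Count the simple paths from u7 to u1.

8

u7–u4–u2–u6–u1
u7–u4–u2–u6–u3–u1
u7–u4–u6–u1
u7–u4–u6–u3–u1
u7–u5–u2–u4–u6–u1
u7–u5–u2–u4–u6–u3–u1
u7–u5–u2–u6–u1
u7–u5–u2–u6–u3–u1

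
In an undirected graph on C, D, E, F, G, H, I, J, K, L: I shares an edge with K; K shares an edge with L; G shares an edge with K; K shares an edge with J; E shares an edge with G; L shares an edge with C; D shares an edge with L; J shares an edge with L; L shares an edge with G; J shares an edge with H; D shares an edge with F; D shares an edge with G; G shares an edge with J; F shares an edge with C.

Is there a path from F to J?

Yes

Explore from F.
Distance 1: reach C, D.
Distance 2: reach G, L.
Distance 3: reach E, J, K.
Found J.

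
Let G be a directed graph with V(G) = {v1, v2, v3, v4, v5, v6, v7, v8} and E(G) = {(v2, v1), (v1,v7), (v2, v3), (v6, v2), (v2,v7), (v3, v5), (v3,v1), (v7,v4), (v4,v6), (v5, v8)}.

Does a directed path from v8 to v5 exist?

No

v8 has no outgoing edges, so nothing is reachable from it.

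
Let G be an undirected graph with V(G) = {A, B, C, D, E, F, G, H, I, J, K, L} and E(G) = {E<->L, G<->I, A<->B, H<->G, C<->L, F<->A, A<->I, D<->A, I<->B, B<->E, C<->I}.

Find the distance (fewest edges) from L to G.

3

Distance 0: L.
Distance 1: C, E.
Distance 2: B, I.
Distance 3: A, G — contains G.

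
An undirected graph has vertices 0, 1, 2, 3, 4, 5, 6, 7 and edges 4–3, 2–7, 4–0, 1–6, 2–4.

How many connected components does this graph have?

3

From 0: component {0, 2, 3, 4, 7}.
From 1: component {1, 6}.
From 5: component {5}.
That's 3 components.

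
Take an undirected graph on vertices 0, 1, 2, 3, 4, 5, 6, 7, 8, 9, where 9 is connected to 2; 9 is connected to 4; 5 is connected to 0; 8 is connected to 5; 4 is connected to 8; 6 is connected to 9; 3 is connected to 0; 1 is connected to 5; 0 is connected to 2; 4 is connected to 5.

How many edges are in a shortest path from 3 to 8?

Distance 0: 3.
Distance 1: 0.
Distance 2: 2, 5.
Distance 3: 1, 4, 8, 9 — contains 8.

3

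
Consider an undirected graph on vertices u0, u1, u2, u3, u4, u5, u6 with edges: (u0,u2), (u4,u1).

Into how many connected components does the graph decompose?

From u0: component {u0, u2}.
From u1: component {u1, u4}.
From u3: component {u3}.
From u5: component {u5}.
From u6: component {u6}.
That's 5 components.

5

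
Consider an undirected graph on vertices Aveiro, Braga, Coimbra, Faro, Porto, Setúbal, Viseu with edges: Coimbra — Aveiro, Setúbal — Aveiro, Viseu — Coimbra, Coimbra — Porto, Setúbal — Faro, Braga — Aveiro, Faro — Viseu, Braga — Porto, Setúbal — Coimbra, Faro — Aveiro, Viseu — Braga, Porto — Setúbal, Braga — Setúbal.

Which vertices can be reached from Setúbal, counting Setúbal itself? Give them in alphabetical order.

Aveiro, Braga, Coimbra, Faro, Porto, Setúbal, Viseu

Start at Setúbal.
Its neighbours: Aveiro, Braga, Coimbra, Faro, Porto.
Then their neighbours: Viseu.
Every vertex is now reached.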